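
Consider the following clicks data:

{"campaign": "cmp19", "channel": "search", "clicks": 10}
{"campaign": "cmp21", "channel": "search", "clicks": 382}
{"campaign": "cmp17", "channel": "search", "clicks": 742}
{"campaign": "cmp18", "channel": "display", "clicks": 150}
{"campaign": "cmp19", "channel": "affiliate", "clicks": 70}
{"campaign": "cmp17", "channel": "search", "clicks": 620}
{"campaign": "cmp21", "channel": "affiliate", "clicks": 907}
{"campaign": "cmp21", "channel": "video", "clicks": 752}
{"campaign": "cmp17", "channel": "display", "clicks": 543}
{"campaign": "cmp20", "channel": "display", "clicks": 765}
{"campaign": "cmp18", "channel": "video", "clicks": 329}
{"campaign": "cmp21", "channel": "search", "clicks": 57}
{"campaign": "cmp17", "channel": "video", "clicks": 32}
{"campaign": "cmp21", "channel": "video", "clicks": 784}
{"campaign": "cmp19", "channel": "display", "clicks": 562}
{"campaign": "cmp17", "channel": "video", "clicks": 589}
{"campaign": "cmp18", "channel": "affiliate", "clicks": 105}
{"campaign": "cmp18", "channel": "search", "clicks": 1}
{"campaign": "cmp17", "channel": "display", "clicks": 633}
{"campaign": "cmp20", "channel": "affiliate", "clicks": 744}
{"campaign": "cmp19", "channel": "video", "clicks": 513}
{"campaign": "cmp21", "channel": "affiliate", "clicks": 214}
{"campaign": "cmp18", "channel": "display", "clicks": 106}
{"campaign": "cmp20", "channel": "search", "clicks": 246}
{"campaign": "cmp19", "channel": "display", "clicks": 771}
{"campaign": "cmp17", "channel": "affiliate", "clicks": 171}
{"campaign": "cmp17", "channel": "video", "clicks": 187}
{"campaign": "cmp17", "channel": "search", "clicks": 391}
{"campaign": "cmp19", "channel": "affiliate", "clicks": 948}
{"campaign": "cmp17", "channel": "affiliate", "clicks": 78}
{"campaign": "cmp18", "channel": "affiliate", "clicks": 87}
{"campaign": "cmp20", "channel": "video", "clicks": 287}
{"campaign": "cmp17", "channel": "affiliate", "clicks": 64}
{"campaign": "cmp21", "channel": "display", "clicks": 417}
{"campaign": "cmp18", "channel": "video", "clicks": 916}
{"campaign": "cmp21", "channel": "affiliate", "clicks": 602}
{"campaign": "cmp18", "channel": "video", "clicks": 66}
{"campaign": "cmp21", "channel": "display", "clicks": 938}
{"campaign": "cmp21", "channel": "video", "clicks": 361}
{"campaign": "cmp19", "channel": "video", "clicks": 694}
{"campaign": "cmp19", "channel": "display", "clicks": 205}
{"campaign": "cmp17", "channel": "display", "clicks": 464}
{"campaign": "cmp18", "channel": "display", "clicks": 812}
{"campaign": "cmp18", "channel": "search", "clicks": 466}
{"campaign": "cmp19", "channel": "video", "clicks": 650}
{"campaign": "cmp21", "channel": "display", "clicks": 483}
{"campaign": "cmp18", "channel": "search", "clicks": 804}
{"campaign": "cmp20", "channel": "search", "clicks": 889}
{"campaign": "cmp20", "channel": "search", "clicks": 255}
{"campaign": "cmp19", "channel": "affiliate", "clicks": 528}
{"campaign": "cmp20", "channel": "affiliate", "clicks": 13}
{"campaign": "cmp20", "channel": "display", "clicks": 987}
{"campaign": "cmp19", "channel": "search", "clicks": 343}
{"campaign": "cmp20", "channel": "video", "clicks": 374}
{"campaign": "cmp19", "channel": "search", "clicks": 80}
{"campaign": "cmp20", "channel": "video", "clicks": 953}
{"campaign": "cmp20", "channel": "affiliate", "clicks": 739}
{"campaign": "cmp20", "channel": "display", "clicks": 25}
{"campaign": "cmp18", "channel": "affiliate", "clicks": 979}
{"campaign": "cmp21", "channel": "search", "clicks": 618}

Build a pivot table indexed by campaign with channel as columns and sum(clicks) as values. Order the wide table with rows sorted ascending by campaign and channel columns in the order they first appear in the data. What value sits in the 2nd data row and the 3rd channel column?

With rows sorted ascending by campaign, row 2 is campaign=cmp18. channel columns in first-appearance order: search, display, affiliate, video; column 3 is affiliate.
Long rows with campaign=cmp18, channel=affiliate: 105 + 87 + 979 = 1171.

1171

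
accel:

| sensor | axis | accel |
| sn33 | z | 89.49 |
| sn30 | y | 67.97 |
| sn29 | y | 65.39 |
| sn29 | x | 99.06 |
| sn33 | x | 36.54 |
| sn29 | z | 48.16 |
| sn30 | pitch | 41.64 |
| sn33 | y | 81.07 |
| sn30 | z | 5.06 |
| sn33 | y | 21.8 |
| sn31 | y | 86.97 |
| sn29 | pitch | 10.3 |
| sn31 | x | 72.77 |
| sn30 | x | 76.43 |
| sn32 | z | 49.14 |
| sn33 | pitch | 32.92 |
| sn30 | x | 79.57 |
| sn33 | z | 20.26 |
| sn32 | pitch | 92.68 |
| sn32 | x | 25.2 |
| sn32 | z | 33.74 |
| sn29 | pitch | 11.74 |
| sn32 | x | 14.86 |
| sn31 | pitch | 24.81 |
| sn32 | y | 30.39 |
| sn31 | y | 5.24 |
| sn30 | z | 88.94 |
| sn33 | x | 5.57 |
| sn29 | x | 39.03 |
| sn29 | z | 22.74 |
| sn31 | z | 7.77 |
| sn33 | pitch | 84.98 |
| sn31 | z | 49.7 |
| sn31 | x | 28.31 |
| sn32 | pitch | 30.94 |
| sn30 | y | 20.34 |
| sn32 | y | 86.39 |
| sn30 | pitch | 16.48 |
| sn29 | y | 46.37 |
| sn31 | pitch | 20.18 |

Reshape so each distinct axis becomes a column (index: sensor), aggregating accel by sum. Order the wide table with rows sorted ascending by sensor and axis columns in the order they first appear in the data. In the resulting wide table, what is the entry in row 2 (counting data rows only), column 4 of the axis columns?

58.12

With rows sorted ascending by sensor, row 2 is sensor=sn30. axis columns in first-appearance order: z, y, x, pitch; column 4 is pitch.
Long rows with sensor=sn30, axis=pitch: 41.64 + 16.48 = 58.12.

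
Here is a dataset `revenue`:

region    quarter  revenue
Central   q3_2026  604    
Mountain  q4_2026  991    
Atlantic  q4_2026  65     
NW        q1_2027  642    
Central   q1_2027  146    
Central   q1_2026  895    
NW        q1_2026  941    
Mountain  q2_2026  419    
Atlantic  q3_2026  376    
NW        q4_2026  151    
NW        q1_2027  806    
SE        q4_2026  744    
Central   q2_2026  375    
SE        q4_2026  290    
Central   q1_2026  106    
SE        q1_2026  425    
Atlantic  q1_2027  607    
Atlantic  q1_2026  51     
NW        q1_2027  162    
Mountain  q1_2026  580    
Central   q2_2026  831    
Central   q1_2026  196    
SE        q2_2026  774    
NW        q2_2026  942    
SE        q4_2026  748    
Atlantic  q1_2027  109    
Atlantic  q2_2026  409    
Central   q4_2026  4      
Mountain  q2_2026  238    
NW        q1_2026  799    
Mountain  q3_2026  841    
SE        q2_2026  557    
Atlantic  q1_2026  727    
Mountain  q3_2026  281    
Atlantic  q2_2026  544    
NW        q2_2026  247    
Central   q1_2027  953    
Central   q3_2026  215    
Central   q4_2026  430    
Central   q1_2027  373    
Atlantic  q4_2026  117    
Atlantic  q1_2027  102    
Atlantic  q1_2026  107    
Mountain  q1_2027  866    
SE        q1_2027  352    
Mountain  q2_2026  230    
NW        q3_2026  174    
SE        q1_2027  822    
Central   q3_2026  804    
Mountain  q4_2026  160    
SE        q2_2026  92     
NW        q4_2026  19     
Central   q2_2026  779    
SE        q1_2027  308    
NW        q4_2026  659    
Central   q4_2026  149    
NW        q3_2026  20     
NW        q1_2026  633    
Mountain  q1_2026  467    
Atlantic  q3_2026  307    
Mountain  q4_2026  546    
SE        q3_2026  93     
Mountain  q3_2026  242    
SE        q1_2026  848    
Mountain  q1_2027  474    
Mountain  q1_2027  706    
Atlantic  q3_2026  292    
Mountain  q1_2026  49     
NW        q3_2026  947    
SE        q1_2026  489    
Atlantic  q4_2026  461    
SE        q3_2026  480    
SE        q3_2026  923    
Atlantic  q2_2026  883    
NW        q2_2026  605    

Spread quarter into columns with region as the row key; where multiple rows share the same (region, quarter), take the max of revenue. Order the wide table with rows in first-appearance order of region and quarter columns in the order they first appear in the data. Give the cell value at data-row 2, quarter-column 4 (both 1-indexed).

With rows in first-appearance order of region, row 2 is region=Mountain. quarter columns in first-appearance order: q3_2026, q4_2026, q1_2027, q1_2026, q2_2026; column 4 is q1_2026.
Long rows with region=Mountain, quarter=q1_2026: max(580, 467, 49) = 580.

580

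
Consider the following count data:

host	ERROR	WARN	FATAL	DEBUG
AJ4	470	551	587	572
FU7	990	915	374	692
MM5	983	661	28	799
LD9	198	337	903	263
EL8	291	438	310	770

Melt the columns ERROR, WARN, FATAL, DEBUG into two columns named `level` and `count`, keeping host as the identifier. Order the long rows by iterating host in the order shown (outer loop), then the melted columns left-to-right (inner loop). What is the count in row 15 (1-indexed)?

903

20 rows total (5 × 4). Row 15: index ⌊(15-1)/4⌋ = 3 into host → LD9; (15-1) mod 4 = 2 into the melted columns → FATAL.
So row 15 is (LD9, FATAL, 903); count = 903.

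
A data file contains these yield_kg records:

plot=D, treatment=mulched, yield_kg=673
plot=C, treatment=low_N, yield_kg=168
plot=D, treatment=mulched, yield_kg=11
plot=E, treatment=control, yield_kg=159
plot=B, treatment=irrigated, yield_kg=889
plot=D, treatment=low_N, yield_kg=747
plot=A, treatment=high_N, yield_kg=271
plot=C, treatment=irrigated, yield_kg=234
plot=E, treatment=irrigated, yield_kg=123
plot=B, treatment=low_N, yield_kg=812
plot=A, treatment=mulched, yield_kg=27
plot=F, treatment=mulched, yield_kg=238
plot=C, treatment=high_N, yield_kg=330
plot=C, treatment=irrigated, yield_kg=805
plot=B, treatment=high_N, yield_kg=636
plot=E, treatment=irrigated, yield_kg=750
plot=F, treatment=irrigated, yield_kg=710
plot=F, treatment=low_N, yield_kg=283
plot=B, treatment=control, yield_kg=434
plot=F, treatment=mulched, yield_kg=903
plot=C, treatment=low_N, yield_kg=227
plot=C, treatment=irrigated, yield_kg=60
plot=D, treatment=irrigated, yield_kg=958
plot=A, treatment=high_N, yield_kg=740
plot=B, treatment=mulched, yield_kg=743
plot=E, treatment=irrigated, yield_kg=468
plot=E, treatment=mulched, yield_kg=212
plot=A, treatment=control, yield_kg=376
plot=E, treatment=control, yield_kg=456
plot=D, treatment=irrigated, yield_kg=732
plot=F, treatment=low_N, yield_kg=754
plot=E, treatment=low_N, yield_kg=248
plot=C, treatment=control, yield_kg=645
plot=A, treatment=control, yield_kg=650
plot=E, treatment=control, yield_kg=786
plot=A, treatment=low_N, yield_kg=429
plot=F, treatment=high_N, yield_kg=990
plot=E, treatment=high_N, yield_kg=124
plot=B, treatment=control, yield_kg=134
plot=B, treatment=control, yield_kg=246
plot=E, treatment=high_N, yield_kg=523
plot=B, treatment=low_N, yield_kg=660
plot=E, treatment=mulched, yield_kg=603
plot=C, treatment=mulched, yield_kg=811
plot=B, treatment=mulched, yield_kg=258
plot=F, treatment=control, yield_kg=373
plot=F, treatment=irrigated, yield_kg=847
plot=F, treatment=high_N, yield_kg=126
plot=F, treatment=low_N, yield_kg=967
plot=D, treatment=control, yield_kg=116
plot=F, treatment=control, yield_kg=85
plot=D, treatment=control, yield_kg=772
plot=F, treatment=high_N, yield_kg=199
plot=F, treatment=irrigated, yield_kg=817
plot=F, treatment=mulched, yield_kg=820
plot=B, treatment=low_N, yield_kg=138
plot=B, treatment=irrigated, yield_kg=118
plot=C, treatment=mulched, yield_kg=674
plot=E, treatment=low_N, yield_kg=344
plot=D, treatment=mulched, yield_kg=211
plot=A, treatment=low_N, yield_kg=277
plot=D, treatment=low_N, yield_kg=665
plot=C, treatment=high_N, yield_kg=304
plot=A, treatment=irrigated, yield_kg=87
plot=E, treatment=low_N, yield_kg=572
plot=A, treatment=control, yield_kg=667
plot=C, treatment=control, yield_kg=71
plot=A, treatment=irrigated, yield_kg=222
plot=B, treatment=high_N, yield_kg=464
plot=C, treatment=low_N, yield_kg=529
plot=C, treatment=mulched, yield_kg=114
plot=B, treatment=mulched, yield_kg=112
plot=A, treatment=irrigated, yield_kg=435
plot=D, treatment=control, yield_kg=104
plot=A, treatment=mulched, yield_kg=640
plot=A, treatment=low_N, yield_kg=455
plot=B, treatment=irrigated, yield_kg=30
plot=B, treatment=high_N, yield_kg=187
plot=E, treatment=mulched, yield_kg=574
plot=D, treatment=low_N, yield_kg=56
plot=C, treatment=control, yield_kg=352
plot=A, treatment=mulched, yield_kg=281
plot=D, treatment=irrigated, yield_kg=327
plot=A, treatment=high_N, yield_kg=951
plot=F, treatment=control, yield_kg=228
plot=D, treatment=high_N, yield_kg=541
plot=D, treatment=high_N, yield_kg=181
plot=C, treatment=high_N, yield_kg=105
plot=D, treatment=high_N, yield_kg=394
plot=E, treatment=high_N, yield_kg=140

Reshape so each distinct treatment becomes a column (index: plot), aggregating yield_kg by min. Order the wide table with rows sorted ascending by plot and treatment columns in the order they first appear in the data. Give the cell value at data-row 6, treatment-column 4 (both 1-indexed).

With rows sorted ascending by plot, row 6 is plot=F. treatment columns in first-appearance order: mulched, low_N, control, irrigated, high_N; column 4 is irrigated.
Long rows with plot=F, treatment=irrigated: min(710, 847, 817) = 710.

710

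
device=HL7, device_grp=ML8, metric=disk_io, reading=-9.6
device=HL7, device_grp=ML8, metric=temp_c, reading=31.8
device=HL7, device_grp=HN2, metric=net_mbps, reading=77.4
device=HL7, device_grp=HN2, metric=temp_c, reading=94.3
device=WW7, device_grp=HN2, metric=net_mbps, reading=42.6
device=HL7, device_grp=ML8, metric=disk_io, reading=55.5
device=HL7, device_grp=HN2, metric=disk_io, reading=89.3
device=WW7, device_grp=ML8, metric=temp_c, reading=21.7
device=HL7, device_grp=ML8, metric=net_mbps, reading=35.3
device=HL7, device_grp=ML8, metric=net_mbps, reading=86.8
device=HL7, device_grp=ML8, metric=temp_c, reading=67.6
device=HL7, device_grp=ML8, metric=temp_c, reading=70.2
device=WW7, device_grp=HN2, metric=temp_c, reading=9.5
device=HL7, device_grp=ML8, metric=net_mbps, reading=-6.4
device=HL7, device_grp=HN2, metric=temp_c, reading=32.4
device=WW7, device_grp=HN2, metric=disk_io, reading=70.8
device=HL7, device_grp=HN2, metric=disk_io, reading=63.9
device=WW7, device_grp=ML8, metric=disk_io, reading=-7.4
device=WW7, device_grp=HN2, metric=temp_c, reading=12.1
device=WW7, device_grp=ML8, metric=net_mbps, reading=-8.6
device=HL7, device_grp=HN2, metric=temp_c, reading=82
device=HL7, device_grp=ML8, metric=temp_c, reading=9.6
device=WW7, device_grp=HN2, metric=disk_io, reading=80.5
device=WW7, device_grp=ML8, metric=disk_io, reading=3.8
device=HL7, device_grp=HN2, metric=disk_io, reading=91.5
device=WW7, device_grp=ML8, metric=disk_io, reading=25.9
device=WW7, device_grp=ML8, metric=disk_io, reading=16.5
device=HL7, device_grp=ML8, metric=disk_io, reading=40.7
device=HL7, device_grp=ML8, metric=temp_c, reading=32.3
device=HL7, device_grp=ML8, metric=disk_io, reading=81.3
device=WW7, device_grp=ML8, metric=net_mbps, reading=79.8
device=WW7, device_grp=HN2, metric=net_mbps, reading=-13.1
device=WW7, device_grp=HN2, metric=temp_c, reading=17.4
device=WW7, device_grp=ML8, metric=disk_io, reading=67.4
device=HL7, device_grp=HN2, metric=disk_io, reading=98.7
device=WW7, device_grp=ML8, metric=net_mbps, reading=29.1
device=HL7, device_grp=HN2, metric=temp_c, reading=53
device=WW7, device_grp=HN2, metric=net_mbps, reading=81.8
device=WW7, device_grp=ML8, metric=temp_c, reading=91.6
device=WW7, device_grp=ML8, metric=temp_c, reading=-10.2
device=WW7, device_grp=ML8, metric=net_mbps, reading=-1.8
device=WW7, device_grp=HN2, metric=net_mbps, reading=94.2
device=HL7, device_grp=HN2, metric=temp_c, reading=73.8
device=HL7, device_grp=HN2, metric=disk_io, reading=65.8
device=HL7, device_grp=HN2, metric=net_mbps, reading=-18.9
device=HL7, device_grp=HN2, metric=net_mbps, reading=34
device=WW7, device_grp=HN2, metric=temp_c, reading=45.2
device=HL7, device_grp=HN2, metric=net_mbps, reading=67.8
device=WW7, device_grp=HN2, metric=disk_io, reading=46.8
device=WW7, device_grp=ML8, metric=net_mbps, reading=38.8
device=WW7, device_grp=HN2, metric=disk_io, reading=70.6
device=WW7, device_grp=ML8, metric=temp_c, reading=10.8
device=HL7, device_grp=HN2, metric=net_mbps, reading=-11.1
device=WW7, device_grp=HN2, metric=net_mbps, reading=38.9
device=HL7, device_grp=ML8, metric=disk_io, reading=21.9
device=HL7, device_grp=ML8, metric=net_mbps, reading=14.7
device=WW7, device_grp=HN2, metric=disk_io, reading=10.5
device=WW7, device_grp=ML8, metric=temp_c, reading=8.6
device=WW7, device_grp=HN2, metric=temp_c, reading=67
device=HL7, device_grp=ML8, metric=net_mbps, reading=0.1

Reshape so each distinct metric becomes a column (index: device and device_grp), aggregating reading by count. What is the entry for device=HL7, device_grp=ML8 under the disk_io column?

Rows with device=HL7, device_grp=ML8 and metric=disk_io: reading values are -9.6, 55.5, 40.7, 81.3, 21.9.
5 rows match — count = 5.

5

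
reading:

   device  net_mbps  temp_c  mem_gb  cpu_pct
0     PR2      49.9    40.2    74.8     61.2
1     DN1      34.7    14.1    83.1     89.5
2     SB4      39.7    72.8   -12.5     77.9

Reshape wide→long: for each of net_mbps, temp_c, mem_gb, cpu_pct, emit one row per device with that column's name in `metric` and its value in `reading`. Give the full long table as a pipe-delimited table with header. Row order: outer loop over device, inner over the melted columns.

| device | metric | reading |
| PR2 | net_mbps | 49.9 |
| PR2 | temp_c | 40.2 |
| PR2 | mem_gb | 74.8 |
| PR2 | cpu_pct | 61.2 |
| DN1 | net_mbps | 34.7 |
| DN1 | temp_c | 14.1 |
| DN1 | mem_gb | 83.1 |
| DN1 | cpu_pct | 89.5 |
| SB4 | net_mbps | 39.7 |
| SB4 | temp_c | 72.8 |
| SB4 | mem_gb | -12.5 |
| SB4 | cpu_pct | 77.9 |

Each (device, column) pair becomes one row: 3 × 4 = 12 rows.
For example, (PR2, net_mbps) → reading=49.9.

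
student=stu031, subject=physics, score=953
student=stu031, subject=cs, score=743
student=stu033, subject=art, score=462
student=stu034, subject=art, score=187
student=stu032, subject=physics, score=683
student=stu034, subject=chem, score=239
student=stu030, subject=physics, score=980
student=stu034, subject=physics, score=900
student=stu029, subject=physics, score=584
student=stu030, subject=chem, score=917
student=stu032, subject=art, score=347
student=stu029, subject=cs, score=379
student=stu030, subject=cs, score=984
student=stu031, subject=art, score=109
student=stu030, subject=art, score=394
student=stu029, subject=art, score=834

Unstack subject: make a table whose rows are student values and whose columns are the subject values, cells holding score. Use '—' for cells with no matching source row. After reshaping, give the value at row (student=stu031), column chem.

No long-format row has student=stu031 and subject=chem, so the cell is —.

—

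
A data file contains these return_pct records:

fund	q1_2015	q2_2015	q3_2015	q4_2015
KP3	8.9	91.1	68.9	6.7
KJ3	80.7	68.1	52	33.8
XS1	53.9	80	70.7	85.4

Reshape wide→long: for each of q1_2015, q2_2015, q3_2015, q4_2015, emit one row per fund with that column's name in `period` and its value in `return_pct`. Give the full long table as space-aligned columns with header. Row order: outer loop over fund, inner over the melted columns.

fund  period   return_pct
KP3   q1_2015  8.9       
KP3   q2_2015  91.1      
KP3   q3_2015  68.9      
KP3   q4_2015  6.7       
KJ3   q1_2015  80.7      
KJ3   q2_2015  68.1      
KJ3   q3_2015  52        
KJ3   q4_2015  33.8      
XS1   q1_2015  53.9      
XS1   q2_2015  80        
XS1   q3_2015  70.7      
XS1   q4_2015  85.4      

Each (fund, column) pair becomes one row: 3 × 4 = 12 rows.
For example, (KP3, q1_2015) → return_pct=8.9.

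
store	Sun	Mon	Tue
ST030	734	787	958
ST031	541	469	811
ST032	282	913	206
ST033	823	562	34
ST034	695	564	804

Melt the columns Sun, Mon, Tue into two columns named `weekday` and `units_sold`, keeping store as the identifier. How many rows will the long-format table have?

15

5 store values × 3 melted columns = 15 rows.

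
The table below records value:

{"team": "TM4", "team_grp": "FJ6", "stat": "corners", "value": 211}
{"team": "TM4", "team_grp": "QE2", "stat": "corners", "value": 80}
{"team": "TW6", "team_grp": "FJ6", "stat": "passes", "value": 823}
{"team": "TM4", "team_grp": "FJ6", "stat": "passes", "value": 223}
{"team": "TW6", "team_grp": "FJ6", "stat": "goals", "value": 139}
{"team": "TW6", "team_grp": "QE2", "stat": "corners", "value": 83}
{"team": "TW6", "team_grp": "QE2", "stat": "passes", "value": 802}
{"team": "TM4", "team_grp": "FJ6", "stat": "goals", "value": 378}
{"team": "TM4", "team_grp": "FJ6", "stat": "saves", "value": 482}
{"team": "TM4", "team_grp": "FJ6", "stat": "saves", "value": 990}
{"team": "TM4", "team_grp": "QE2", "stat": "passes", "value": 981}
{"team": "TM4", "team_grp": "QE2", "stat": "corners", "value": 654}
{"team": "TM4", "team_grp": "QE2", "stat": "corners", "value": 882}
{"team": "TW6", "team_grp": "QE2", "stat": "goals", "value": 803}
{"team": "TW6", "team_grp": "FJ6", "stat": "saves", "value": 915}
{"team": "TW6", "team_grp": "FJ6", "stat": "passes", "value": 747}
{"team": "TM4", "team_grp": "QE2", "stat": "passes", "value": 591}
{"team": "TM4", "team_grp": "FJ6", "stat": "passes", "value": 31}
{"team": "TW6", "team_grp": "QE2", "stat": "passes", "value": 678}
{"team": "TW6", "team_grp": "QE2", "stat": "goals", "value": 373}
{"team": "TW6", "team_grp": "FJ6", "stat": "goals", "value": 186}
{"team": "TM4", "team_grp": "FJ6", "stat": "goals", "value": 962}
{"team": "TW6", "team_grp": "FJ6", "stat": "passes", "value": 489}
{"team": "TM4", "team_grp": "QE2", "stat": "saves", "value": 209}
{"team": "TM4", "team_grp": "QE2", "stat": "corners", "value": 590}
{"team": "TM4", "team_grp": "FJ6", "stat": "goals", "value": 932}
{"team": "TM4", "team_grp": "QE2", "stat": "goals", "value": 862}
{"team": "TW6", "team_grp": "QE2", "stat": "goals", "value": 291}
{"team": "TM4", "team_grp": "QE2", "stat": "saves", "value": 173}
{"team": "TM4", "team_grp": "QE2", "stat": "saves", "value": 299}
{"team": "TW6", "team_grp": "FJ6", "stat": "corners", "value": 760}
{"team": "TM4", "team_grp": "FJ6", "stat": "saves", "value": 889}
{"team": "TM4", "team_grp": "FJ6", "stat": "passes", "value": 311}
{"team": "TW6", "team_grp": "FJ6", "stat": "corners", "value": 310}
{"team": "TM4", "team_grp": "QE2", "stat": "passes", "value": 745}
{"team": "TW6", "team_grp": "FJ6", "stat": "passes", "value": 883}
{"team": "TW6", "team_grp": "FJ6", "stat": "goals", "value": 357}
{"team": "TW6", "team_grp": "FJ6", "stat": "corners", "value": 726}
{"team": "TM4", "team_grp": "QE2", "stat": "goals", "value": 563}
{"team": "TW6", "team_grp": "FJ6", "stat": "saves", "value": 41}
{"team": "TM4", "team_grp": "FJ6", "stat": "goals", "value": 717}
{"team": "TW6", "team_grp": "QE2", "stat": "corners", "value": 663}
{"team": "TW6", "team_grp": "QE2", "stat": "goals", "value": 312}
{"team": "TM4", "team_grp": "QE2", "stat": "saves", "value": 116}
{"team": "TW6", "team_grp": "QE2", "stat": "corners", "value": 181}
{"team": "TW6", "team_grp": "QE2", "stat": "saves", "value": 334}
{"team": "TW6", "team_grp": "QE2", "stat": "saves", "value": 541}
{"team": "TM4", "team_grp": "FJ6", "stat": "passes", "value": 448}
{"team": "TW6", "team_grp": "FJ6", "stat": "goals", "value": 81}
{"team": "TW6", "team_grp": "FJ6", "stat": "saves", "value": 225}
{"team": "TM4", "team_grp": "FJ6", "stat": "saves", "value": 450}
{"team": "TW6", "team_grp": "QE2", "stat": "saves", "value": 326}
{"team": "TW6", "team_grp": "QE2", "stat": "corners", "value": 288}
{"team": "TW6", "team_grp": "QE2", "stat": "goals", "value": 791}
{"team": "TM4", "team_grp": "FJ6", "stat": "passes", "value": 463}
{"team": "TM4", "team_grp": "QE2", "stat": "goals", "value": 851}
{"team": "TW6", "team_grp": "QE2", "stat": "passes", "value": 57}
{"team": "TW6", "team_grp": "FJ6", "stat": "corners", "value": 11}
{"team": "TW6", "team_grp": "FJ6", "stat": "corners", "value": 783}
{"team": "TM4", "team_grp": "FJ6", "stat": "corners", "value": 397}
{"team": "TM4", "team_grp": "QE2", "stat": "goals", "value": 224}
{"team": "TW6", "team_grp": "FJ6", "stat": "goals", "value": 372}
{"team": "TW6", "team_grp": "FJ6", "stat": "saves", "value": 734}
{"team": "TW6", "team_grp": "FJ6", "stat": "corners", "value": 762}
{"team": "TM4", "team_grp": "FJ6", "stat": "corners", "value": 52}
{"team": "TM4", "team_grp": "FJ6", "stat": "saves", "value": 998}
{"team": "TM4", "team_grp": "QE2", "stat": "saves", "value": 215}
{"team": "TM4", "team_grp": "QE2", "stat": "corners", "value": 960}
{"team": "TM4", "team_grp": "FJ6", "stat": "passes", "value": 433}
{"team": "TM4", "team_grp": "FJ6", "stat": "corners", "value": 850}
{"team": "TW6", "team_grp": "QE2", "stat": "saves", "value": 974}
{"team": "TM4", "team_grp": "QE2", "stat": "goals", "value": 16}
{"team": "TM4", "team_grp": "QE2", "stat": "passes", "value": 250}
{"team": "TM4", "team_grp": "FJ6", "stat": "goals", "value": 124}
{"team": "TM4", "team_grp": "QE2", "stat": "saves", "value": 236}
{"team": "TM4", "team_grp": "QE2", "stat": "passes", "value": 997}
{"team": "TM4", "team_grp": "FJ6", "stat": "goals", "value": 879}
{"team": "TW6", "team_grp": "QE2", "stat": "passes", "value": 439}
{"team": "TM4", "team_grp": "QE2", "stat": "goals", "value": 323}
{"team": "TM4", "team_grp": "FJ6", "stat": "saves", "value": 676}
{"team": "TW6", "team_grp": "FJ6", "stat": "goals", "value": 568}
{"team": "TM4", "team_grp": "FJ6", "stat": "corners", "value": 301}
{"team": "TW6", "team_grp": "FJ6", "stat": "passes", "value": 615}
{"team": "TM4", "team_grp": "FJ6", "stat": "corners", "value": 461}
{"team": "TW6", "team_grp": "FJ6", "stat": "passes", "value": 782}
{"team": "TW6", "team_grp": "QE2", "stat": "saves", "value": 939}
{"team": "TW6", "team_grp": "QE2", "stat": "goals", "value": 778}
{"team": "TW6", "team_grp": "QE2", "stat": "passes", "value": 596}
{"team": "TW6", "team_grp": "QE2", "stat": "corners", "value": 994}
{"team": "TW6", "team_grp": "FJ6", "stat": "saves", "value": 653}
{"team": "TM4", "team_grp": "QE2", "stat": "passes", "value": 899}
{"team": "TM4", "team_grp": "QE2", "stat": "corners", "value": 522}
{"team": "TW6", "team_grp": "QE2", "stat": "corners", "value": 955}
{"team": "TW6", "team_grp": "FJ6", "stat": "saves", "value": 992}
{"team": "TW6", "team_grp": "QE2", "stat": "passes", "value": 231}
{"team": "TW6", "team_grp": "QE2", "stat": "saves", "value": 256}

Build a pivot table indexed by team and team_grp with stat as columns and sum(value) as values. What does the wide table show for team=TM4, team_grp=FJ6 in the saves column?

4485

Rows with team=TM4, team_grp=FJ6 and stat=saves: value values are 482, 990, 889, 450, 998, 676.
482 + 990 + 889 + 450 + 998 + 676 = 4485.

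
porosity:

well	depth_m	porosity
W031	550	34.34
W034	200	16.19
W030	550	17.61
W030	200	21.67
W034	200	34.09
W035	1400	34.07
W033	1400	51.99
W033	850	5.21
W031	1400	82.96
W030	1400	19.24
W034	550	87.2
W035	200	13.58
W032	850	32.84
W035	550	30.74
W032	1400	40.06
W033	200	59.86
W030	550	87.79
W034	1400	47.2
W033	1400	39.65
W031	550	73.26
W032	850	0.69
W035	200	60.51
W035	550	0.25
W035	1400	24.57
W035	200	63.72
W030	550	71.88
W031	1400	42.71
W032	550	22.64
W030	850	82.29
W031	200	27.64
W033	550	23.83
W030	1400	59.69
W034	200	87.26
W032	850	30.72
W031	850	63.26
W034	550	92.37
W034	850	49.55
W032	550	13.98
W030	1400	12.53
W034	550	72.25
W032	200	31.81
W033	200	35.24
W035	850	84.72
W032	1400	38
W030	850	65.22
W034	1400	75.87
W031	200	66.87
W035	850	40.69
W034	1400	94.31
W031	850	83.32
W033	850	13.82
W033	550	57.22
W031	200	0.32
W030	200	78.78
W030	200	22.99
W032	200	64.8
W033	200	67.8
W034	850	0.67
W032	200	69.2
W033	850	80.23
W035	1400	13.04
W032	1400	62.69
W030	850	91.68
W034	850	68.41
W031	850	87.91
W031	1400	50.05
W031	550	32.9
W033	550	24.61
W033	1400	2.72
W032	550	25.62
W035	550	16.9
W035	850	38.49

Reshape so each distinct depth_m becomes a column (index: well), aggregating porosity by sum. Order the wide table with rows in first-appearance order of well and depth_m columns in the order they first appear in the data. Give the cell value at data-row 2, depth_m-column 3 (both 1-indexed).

With rows in first-appearance order of well, row 2 is well=W034. depth_m columns in first-appearance order: 550, 200, 1400, 850; column 3 is 1400.
Long rows with well=W034, depth_m=1400: 47.2 + 75.87 + 94.31 = 217.38.

217.38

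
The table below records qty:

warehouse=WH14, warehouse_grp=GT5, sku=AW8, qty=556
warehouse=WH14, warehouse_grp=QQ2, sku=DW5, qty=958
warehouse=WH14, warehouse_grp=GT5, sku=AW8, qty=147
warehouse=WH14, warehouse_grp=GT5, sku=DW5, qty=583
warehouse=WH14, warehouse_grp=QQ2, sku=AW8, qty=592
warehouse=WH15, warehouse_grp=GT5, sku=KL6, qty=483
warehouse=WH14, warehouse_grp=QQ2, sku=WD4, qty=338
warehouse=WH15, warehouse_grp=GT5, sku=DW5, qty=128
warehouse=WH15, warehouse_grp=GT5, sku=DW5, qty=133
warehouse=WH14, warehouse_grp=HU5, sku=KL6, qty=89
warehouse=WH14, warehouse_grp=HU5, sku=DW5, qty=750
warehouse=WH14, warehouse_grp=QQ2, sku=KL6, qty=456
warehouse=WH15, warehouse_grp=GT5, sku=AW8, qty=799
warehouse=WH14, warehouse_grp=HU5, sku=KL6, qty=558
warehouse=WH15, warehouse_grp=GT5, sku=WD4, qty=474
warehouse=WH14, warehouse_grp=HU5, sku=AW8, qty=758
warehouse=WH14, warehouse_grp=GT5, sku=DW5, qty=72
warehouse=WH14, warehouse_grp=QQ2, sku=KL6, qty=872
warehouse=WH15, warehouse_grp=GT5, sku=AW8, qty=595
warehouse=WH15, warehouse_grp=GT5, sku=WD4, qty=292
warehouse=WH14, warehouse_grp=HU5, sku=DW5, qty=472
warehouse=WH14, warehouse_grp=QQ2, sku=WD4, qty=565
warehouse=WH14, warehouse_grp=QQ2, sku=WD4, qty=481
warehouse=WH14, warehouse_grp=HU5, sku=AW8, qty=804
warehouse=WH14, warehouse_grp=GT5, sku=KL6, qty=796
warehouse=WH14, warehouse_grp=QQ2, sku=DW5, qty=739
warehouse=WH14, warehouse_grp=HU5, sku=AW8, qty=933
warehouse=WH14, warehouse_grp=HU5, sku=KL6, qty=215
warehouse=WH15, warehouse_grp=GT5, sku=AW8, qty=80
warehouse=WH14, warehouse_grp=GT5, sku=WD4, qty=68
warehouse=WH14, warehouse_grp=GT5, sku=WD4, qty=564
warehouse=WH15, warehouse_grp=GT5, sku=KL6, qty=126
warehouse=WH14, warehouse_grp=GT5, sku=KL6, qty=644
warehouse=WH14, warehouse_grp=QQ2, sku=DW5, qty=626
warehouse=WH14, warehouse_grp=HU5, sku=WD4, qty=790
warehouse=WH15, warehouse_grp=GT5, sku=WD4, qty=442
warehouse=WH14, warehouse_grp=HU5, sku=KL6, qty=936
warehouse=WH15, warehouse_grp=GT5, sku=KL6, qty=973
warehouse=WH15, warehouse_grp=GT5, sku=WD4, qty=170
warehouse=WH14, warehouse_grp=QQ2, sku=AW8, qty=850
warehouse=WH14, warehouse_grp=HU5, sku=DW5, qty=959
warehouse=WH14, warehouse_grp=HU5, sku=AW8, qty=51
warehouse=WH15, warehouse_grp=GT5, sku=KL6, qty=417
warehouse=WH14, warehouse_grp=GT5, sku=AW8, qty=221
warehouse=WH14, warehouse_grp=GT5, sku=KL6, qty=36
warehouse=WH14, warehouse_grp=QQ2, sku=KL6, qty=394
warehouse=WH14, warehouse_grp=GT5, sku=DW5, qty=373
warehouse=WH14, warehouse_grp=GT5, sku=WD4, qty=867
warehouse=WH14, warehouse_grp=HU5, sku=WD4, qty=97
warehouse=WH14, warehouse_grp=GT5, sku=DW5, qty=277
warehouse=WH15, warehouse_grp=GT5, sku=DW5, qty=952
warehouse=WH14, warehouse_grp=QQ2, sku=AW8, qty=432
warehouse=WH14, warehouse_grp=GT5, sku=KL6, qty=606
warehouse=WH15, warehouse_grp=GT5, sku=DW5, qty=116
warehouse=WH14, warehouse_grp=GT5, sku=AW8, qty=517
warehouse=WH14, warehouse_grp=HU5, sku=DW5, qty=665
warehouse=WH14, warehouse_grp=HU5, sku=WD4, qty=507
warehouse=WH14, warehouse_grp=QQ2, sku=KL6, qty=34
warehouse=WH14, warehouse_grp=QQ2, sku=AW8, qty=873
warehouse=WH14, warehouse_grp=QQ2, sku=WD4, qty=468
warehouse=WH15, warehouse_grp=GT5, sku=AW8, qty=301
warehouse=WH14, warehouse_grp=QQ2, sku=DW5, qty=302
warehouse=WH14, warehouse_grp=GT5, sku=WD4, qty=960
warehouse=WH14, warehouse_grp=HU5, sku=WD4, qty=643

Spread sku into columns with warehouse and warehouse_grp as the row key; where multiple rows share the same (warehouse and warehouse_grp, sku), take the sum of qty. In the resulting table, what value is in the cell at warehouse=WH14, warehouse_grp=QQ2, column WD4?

1852

Rows with warehouse=WH14, warehouse_grp=QQ2 and sku=WD4: qty values are 338, 565, 481, 468.
338 + 565 + 481 + 468 = 1852.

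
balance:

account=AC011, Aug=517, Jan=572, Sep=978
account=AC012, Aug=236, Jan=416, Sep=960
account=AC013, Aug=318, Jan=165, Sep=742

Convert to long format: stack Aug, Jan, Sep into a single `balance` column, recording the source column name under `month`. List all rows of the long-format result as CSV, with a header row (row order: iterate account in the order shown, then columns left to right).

account,month,balance
AC011,Aug,517
AC011,Jan,572
AC011,Sep,978
AC012,Aug,236
AC012,Jan,416
AC012,Sep,960
AC013,Aug,318
AC013,Jan,165
AC013,Sep,742

Each (account, column) pair becomes one row: 3 × 3 = 9 rows.
For example, (AC011, Aug) → balance=517.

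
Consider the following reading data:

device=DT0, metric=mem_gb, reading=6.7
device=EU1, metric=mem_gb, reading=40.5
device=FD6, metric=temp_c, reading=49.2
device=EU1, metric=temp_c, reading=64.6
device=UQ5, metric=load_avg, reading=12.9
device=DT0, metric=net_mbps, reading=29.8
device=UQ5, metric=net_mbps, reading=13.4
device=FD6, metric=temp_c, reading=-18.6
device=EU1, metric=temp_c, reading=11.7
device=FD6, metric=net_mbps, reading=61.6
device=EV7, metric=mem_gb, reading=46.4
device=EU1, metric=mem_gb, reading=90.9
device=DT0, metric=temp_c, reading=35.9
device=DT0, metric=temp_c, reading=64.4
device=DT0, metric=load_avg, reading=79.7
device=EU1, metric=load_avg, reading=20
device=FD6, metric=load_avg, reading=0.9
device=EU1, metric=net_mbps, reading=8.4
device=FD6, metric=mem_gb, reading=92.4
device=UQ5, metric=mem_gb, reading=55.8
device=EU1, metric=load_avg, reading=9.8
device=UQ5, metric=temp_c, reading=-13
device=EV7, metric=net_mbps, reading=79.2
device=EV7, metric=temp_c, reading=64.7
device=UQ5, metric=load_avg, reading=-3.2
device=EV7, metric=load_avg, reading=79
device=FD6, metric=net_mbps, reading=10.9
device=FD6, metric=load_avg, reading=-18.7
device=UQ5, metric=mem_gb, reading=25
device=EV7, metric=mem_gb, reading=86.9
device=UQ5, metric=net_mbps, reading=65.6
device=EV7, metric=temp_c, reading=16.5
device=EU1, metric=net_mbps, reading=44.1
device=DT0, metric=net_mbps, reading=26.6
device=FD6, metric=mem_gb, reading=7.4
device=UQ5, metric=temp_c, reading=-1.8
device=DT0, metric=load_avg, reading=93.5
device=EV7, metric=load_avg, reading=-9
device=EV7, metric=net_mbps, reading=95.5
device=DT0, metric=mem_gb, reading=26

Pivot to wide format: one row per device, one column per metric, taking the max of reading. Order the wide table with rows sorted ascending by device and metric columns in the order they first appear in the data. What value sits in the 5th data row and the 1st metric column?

55.8

With rows sorted ascending by device, row 5 is device=UQ5. metric columns in first-appearance order: mem_gb, temp_c, load_avg, net_mbps; column 1 is mem_gb.
Long rows with device=UQ5, metric=mem_gb: max(55.8, 25) = 55.8.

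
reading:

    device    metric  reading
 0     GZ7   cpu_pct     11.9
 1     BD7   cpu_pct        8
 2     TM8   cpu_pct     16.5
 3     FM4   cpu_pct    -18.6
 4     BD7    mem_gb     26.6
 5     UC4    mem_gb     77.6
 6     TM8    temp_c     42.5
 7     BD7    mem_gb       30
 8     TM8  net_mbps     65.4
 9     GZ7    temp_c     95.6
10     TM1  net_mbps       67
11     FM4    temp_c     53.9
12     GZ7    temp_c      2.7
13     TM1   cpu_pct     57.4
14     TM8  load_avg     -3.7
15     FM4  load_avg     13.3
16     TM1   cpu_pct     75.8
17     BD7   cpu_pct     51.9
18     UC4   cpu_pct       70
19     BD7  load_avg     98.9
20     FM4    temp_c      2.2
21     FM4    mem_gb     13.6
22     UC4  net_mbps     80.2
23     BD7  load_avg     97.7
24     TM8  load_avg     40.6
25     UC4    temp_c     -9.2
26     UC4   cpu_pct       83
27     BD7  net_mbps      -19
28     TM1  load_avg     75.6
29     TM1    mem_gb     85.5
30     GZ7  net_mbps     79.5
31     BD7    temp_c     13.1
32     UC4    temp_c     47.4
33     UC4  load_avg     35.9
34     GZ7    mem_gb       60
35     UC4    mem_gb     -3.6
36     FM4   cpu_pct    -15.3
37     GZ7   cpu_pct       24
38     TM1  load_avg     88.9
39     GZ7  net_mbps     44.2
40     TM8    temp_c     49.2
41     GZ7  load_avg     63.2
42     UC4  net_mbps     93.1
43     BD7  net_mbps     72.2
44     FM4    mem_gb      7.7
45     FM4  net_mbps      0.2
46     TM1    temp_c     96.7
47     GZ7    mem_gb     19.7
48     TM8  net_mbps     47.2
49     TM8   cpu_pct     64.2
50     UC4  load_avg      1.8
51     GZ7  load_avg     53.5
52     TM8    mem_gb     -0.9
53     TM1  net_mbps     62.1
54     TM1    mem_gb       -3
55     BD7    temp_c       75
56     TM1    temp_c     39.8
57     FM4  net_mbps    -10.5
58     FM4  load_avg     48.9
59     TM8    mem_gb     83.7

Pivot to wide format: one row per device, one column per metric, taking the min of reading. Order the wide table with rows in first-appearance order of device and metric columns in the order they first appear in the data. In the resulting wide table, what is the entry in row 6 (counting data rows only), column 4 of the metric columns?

62.1

With rows in first-appearance order of device, row 6 is device=TM1. metric columns in first-appearance order: cpu_pct, mem_gb, temp_c, net_mbps, load_avg; column 4 is net_mbps.
Long rows with device=TM1, metric=net_mbps: min(67, 62.1) = 62.1.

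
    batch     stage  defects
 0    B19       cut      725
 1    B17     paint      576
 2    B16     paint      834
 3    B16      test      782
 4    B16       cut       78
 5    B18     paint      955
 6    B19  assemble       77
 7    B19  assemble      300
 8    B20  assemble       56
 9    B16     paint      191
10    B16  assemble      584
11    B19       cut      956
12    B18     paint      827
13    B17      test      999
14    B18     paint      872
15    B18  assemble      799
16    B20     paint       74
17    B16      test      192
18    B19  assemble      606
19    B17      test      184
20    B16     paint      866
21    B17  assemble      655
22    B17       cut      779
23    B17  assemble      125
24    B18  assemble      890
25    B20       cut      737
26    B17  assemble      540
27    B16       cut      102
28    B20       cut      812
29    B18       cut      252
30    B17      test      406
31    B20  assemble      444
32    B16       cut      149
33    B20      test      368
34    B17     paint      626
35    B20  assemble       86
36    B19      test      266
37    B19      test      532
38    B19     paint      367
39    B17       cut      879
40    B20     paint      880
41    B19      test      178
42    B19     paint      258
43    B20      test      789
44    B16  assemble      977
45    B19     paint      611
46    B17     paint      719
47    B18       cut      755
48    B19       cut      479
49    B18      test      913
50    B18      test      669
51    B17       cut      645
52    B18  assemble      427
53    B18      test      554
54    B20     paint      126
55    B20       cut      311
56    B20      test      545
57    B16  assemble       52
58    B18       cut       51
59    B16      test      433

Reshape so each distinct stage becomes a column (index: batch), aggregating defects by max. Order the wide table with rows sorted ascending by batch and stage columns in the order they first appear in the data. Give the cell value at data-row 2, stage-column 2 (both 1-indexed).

With rows sorted ascending by batch, row 2 is batch=B17. stage columns in first-appearance order: cut, paint, test, assemble; column 2 is paint.
Long rows with batch=B17, stage=paint: max(576, 626, 719) = 719.

719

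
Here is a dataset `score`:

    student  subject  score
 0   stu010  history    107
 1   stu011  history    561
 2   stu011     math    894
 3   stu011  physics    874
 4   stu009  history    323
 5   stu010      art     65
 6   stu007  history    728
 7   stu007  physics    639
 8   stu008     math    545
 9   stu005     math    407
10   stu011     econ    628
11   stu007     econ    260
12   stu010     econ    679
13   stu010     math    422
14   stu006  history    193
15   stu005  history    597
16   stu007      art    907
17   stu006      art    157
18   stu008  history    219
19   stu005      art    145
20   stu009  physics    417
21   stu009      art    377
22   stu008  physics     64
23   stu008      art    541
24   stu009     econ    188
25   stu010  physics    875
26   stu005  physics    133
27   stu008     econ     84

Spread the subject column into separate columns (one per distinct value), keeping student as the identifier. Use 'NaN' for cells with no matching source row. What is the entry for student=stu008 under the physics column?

The long row with student=stu008, subject=physics has score=64.

64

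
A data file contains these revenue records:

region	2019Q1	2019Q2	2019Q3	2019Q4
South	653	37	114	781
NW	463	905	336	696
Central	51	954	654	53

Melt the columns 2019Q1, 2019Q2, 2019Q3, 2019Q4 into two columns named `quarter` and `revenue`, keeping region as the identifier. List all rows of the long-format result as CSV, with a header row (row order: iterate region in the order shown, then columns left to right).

Each (region, column) pair becomes one row: 3 × 4 = 12 rows.
For example, (South, 2019Q1) → revenue=653.

region,quarter,revenue
South,2019Q1,653
South,2019Q2,37
South,2019Q3,114
South,2019Q4,781
NW,2019Q1,463
NW,2019Q2,905
NW,2019Q3,336
NW,2019Q4,696
Central,2019Q1,51
Central,2019Q2,954
Central,2019Q3,654
Central,2019Q4,53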